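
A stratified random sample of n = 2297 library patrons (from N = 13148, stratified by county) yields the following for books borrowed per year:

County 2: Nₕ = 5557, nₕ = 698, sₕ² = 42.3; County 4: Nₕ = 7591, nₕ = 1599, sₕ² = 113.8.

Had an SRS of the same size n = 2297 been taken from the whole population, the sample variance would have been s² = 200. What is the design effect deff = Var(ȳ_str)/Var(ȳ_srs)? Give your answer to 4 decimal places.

Var(ȳ_str) = Σ Wₕ²(1−fₕ)sₕ²/nₕ with Wₕ = Nₕ/13148:
  County 2: (5557/13148)²·(1−698/5557)·42.3/698 = 0.0094657025
  County 4: (7591/13148)²·(1−1599/7591)·113.8/1599 = 0.018726008
  → Var(ȳ_str) = 0.028191711.
Var(ȳ_srs) = (1 − 2297/13148)·200/2297 = 0.071858652.
deff = 0.028191711 / 0.071858652 = 0.3923.

0.3923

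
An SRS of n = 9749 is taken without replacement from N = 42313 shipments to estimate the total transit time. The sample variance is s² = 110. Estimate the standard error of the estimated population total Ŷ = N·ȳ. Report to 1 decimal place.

Var(Ŷ) = N²·Var(ȳ) = N²·(1 − n/N)·s²/n.
f = 9749/42313 = 0.23040200; Var(ȳ) = 0.76959800·110/9749 = 0.0086835347.
Var(Ŷ) = 42313² · 0.0086835347 = 1.5546913 × 10^7.
SE(Ŷ) = √(1.5546913 × 10^7) = 3943.0.

3943.0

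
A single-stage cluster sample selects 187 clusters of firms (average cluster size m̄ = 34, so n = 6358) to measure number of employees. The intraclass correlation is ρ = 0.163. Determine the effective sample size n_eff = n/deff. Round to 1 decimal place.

deff = 1 + (34 − 1)·0.163 = 1 + 5.379 = 6.379.
n_eff = 6358 / 6.379 = 996.7.

996.7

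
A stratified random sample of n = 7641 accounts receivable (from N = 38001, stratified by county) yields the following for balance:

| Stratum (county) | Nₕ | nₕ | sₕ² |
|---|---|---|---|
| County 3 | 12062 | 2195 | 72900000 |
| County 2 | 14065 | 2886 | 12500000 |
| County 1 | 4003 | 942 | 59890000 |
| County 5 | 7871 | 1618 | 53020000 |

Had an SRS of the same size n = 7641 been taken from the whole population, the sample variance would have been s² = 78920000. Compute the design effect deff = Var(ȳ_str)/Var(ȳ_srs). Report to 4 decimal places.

0.5896

Var(ȳ_str) = Σ Wₕ²(1−fₕ)sₕ²/nₕ with Wₕ = Nₕ/38001:
  County 3: (12062/38001)²·(1−2195/12062)·72900000/2195 = 2737.2055
  County 2: (14065/38001)²·(1−2886/14065)·12500000/2886 = 471.59189
  County 1: (4003/38001)²·(1−942/4003)·59890000/942 = 539.46377
  County 5: (7871/38001)²·(1−1618/7871)·53020000/1618 = 1116.8362
  → Var(ȳ_str) = 4865.0974.
Var(ȳ_srs) = (1 − 7641/38001)·78920000/7641 = 8251.7036.
deff = 4865.0974 / 8251.7036 = 0.5896.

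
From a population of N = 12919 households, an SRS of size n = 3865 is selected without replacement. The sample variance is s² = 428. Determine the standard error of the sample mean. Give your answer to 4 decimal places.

Under SRS without replacement, Var(ȳ) = (1 − f)·s²/n with f = n/N = 3865/12919 = 0.29917176.
Var(ȳ) = (1 − 0.29917176)·428/3865 = 0.70082824·0.11073739 = 0.077607888.
SE(ȳ) = √(0.077607888) = 0.2786.

0.2786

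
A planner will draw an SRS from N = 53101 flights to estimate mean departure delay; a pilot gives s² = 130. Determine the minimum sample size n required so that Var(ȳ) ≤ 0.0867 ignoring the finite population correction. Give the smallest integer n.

Without fpc, n₀ = s²/D = 130/0.0867 = 1499.4233.
Rounding up, n = 1500.

1500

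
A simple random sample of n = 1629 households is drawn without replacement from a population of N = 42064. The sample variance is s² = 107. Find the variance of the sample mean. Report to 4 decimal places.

Under SRS without replacement, Var(ȳ) = (1 − f)·s²/n with f = n/N = 1629/42064 = 0.03872670.
Var(ȳ) = (1 − 0.03872670)·107/1629 = 0.96127330·0.065684469 = 0.063140726.

0.0631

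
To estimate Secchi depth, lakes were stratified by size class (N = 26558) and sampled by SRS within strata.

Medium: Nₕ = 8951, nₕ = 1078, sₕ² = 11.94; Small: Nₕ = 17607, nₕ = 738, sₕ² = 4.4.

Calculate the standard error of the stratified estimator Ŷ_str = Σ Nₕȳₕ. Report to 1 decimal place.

1597.3

Var(Ŷ_str) = Σₕ Nₕ²(1 − fₕ)sₕ²/nₕ.
Medium: 8951²·(1 − 1078/8951)·11.94/1078 = 780543.97.
Small: 17607²·(1 − 738/17607)·4.4/738 = 1.7708061 × 10^6.
Sum = 2.5513501 × 10^6.
SE = √(2.5513501 × 10^6) = 1597.3.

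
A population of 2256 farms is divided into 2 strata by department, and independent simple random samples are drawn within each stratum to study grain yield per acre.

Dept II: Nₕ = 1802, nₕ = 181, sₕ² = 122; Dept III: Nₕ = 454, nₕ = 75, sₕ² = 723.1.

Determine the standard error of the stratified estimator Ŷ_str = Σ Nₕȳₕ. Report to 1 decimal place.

1904.7

Var(Ŷ_str) = Σₕ Nₕ²(1 − fₕ)sₕ²/nₕ.
Dept II: 1802²·(1 − 181/1802)·122/181 = 1.9688791 × 10^6.
Dept III: 454²·(1 − 75/454)·723.1/75 = 1.6589457 × 10^6.
Sum = 3.6278248 × 10^6.
SE = √(3.6278248 × 10^6) = 1904.7.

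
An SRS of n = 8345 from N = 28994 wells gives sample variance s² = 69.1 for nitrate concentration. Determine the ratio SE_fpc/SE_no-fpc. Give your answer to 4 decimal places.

0.8439

f = n/N = 8345/28994 = 0.28781817.
SE_no-fpc = √(s²/n) = 0.090996744; SE_fpc = √((1−f)s²/n) = 0.076792941.
Ratio = √(1−f) = 0.84390866.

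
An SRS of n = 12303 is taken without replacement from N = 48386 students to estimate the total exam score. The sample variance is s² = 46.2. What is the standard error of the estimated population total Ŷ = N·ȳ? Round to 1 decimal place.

Var(Ŷ) = N²·Var(ȳ) = N²·(1 − n/N)·s²/n.
f = 12303/48386 = 0.25426776; Var(ȳ) = 0.74573224·46.2/12303 = 0.00280036.
Var(Ŷ) = 48386² · 0.00280036 = 6.5562168 × 10^6.
SE(Ŷ) = √(6.5562168 × 10^6) = 2560.5.

2560.5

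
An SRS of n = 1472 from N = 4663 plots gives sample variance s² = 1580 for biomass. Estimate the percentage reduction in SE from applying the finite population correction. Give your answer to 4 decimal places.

17.2762

f = n/N = 1472/4663 = 0.31567660.
SE_no-fpc = √(s²/n) = 1.0360355; SE_fpc = √((1−f)s²/n) = 0.85704837.
Ratio = √(1−f) = 0.82723842. Reduction = 100·(1 − 0.82723842) = 17.2762%.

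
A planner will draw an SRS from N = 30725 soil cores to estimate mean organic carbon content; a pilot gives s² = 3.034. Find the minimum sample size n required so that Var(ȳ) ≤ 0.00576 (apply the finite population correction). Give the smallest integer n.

518

Without fpc, n₀ = s²/D = 3.034/0.00576 = 526.7361.
With fpc, (1 − n/N)·s²/n ≤ D requires n ≥ n₀/(1 + n₀/N) = 526.7361/(1 + 526.7361/30725) = 517.8582.
Rounding up, n = 518.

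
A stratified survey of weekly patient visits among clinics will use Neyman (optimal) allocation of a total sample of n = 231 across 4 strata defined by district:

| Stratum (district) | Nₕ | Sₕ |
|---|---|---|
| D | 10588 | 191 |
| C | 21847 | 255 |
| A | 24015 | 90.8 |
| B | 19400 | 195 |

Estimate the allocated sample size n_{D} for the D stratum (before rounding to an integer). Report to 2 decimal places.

34.46

Neyman allocation: nₕ = n·NₕSₕ / Σⱼ NⱼSⱼ.
Σ NⱼSⱼ = 10588·191 + 21847·255 + 24015·90.8 + 19400·195 = 1.3556855 × 10^7.
n_{D} = 231·10588·191 / (1.3556855 × 10^7) = 34.46.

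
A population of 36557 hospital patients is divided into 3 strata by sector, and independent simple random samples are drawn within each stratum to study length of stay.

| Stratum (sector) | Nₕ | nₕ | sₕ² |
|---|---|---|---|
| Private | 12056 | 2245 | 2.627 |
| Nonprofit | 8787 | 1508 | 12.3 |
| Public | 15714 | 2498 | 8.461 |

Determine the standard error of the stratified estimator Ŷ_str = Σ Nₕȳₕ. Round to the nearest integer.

1168

Var(Ŷ_str) = Σₕ Nₕ²(1 − fₕ)sₕ²/nₕ.
Private: 12056²·(1 − 2245/12056)·2.627/2245 = 138407.7.
Nonprofit: 8787²·(1 − 1508/8787)·12.3/1508 = 521694.33.
Public: 15714²·(1 − 2498/15714)·8.461/2498 = 703422.15.
Sum = 1.3635242 × 10^6.
SE = √(1.3635242 × 10^6) = 1168.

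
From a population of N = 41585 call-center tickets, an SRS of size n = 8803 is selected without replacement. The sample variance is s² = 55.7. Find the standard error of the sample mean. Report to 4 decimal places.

0.0706

Under SRS without replacement, Var(ȳ) = (1 − f)·s²/n with f = n/N = 8803/41585 = 0.21168691.
Var(ȳ) = (1 − 0.21168691)·55.7/8803 = 0.78831309·0.0063273884 = 0.0049879631.
SE(ȳ) = √(0.0049879631) = 0.0706.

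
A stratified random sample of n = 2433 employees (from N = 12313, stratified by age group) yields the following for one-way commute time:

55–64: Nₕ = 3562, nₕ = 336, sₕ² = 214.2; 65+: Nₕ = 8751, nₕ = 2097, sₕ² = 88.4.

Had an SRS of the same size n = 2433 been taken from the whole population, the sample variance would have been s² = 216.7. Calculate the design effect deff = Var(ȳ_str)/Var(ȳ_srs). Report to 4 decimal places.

0.9026

Var(ȳ_str) = Σ Wₕ²(1−fₕ)sₕ²/nₕ with Wₕ = Nₕ/12313:
  55–64: (3562/12313)²·(1−336/3562)·214.2/336 = 0.048318196
  65+: (8751/12313)²·(1−2097/8751)·88.4/2097 = 0.016190735
  → Var(ȳ_str) = 0.064508931.
Var(ȳ_srs) = (1 − 2433/12313)·216.7/2433 = 0.07146771.
deff = 0.064508931 / 0.07146771 = 0.9026.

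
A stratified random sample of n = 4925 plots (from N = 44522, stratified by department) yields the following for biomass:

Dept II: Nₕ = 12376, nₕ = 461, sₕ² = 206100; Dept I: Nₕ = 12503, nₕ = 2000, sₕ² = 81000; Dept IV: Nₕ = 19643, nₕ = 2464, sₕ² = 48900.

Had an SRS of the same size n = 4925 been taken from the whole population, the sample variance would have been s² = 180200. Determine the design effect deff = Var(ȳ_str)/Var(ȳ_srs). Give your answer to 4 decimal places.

Var(ȳ_str) = Σ Wₕ²(1−fₕ)sₕ²/nₕ with Wₕ = Nₕ/44522:
  Dept II: (12376/44522)²·(1−461/12376)·206100/461 = 33.258456
  Dept I: (12503/44522)²·(1−2000/12503)·81000/2000 = 2.6830779
  Dept IV: (19643/44522)²·(1−2464/19643)·48900/2464 = 3.3785047
  → Var(ȳ_str) = 39.320039.
Var(ȳ_srs) = (1 − 4925/44522)·180200/4925 = 32.541395.
deff = 39.320039 / 32.541395 = 1.2083.

1.2083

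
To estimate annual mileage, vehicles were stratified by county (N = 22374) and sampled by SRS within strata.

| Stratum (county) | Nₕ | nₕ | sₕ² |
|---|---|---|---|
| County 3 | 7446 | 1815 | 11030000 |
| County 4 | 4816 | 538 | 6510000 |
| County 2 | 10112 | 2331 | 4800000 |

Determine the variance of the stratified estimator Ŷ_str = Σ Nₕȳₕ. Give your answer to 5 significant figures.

6.6613 × 10^11

Var(Ŷ_str) = Σₕ Nₕ²(1 − fₕ)sₕ²/nₕ.
County 3: 7446²·(1 − 1815/7446)·11030000/1815 = 2.548047 × 10^11.
County 4: 4816²·(1 − 538/4816)·6510000/538 = 2.4930212 × 10^11.
County 2: 10112²·(1 − 2331/10112)·4800000/2331 = 1.6202105 × 10^11.
Sum = 6.6612787 × 10^11.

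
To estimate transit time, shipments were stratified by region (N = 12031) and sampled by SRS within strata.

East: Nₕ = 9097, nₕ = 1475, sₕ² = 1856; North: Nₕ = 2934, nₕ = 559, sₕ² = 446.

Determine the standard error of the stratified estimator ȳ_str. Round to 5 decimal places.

0.80074

Var(ȳ_str) = Σₕ Wₕ²(1 − fₕ)sₕ²/nₕ with Wₕ = Nₕ/N, N = 12031.
East: Wₕ = 0.75613000; term = 0.75613000²·(1 − 0.16214137)·1856/1475 = 0.60276724.
North: Wₕ = 0.24387000; term = 0.24387000²·(1 − 0.19052488)·446/559 = 0.038409913.
Sum = 0.64117715.
SE = √(0.64117715) = 0.80074.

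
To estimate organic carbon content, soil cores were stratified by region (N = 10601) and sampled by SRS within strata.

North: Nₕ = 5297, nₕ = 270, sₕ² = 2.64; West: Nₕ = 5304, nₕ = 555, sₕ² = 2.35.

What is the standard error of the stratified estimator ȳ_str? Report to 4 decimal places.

0.0571

Var(ȳ_str) = Σₕ Wₕ²(1 − fₕ)sₕ²/nₕ with Wₕ = Nₕ/N, N = 10601.
North: Wₕ = 0.49966984; term = 0.49966984²·(1 − 0.05097225)·2.64/270 = 0.002316783.
West: Wₕ = 0.50033016; term = 0.50033016²·(1 − 0.10463801)·2.35/555 = 9.490452 × 10^-4.
Sum = 0.0032658282.
SE = √(0.0032658282) = 0.0571.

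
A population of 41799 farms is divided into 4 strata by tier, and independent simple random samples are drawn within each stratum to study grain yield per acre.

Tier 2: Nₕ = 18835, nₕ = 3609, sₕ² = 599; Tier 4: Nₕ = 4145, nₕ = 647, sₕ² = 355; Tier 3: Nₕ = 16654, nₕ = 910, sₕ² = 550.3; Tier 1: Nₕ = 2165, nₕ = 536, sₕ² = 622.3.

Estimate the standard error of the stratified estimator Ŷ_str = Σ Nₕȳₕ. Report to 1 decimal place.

14771.9

Var(Ŷ_str) = Σₕ Nₕ²(1 − fₕ)sₕ²/nₕ.
Tier 2: 18835²·(1 − 3609/18835)·599/3609 = 4.7598294 × 10^7.
Tier 4: 4145²·(1 − 647/4145)·355/647 = 7.9555171 × 10^6.
Tier 3: 16654²·(1 − 910/16654)·550.3/910 = 1.5855932 × 10^8.
Tier 1: 2165²·(1 − 536/2165)·622.3/536 = 4.0946237 × 10^6.
Sum = 2.1820775 × 10^8.
SE = √(2.1820775 × 10^8) = 14771.9.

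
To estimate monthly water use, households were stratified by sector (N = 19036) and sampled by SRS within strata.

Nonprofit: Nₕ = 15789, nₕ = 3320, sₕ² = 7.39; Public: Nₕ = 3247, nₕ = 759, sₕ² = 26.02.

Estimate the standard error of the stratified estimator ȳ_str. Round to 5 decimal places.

Var(ȳ_str) = Σₕ Wₕ²(1 − fₕ)sₕ²/nₕ with Wₕ = Nₕ/N, N = 19036.
Nonprofit: Wₕ = 0.82942845; term = 0.82942845²·(1 − 0.21027297)·7.39/3320 = 0.0012093199.
Public: Wₕ = 0.17057155; term = 0.17057155²·(1 − 0.23375423)·26.02/759 = 7.6426996 × 10^-4.
Sum = 0.0019735899.
SE = √(0.0019735899) = 0.04443.

0.04443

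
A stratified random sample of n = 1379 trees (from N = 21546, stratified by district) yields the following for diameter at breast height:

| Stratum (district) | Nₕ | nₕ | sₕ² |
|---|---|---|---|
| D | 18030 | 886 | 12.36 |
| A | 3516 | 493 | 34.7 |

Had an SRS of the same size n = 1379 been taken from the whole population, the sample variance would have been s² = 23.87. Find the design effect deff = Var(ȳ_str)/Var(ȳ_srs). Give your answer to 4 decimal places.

0.6728

Var(ȳ_str) = Σ Wₕ²(1−fₕ)sₕ²/nₕ with Wₕ = Nₕ/21546:
  D: (18030/21546)²·(1−886/18030)·12.36/886 = 0.0092887938
  A: (3516/21546)²·(1−493/3516)·34.7/493 = 0.0016115221
  → Var(ȳ_str) = 0.010900316.
Var(ȳ_srs) = (1 − 1379/21546)·23.87/1379 = 0.016201782.
deff = 0.010900316 / 0.016201782 = 0.6728.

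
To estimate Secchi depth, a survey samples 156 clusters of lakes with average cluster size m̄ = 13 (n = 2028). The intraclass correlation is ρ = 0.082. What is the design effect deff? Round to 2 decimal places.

1.98

deff = 1 + (13 − 1)·0.082 = 1 + 0.984 = 1.984.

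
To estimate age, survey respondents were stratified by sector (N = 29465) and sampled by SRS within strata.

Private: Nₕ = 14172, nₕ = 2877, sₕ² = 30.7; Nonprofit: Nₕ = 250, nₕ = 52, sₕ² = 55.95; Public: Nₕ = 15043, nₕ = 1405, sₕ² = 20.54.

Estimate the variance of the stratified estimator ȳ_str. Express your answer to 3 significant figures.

Var(ȳ_str) = Σₕ Wₕ²(1 − fₕ)sₕ²/nₕ with Wₕ = Nₕ/N, N = 29465.
Private: Wₕ = 0.48097743; term = 0.48097743²·(1 − 0.20300593)·30.7/2877 = 0.0019674468.
Nonprofit: Wₕ = 0.00848464; term = 0.00848464²·(1 − 0.20800000)·55.95/52 = 6.1346396 × 10^-5.
Public: Wₕ = 0.51053793; term = 0.51053793²·(1 − 0.09339892)·20.54/1405 = 0.0034545888.
Sum = 0.005483382.

0.00548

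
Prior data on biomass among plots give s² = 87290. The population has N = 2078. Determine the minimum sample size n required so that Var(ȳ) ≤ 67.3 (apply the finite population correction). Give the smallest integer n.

Without fpc, n₀ = s²/D = 87290/67.3 = 1297.0282.
With fpc, (1 − n/N)·s²/n ≤ D requires n ≥ n₀/(1 + n₀/N) = 1297.0282/(1 + 1297.0282/2078) = 798.5784.
Rounding up, n = 799.

799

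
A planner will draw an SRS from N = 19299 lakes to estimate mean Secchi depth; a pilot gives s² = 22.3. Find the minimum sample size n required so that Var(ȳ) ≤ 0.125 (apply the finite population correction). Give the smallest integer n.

Without fpc, n₀ = s²/D = 22.3/0.125 = 178.4000.
With fpc, (1 − n/N)·s²/n ≤ D requires n ≥ n₀/(1 + n₀/N) = 178.4000/(1 + 178.4000/19299) = 176.7660.
Rounding up, n = 177.

177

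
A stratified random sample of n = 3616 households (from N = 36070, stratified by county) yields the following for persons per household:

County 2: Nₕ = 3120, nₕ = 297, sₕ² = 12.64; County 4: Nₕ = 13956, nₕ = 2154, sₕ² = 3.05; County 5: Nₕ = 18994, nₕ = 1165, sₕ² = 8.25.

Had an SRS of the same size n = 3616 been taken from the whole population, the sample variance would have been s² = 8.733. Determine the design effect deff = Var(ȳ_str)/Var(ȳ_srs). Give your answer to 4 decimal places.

Var(ȳ_str) = Σ Wₕ²(1−fₕ)sₕ²/nₕ with Wₕ = Nₕ/36070:
  County 2: (3120/36070)²·(1−297/3120)·12.64/297 = 2.8811364 × 10^-4
  County 4: (13956/36070)²·(1−2154/13956)·3.05/2154 = 1.7925795 × 10^-4
  County 5: (18994/36070)²·(1−1165/18994)·8.25/1165 = 0.0018432284
  → Var(ȳ_str) = 0.0023106.
Var(ȳ_srs) = (1 − 3616/36070)·8.733/3616 = 0.002172987.
deff = 0.0023106 / 0.002172987 = 1.0633.

1.0633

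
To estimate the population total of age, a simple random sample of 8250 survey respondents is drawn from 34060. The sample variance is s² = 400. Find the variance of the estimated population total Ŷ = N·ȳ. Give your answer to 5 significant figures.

4.2622 × 10^7

Var(Ŷ) = N²·Var(ȳ) = N²·(1 − n/N)·s²/n.
f = 8250/34060 = 0.24221961; Var(ȳ) = 0.75778039·400/8250 = 0.036740867.
Var(Ŷ) = 34060² · 0.036740867 = 4.2622477 × 10^7.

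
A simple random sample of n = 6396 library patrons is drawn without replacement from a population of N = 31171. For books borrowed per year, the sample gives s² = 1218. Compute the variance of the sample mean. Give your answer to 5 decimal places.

0.15136

Under SRS without replacement, Var(ȳ) = (1 − f)·s²/n with f = n/N = 6396/31171 = 0.20519072.
Var(ȳ) = (1 − 0.20519072)·1218/6396 = 0.79480928·0.19043152 = 0.15135674.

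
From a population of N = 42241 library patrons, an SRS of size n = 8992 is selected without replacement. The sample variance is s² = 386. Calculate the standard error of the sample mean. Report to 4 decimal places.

Under SRS without replacement, Var(ȳ) = (1 − f)·s²/n with f = n/N = 8992/42241 = 0.21287375.
Var(ȳ) = (1 − 0.21287375)·386/8992 = 0.78712625·0.042927046 = 0.033789005.
SE(ȳ) = √(0.033789005) = 0.1838.

0.1838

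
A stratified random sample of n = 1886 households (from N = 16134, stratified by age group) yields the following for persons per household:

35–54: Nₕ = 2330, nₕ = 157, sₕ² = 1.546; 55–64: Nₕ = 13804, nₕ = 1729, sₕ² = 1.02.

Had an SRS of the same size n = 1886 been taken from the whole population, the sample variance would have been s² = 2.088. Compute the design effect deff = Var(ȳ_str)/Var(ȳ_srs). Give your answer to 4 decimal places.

Var(ȳ_str) = Σ Wₕ²(1−fₕ)sₕ²/nₕ with Wₕ = Nₕ/16134:
  35–54: (2330/16134)²·(1−157/2330)·1.546/157 = 1.9153202 × 10^-4
  55–64: (13804/16134)²·(1−1729/13804)·1.02/1729 = 3.7775756 × 10^-4
  → Var(ȳ_str) = 5.6928958 × 10^-4.
Var(ȳ_srs) = (1 − 1886/16134)·2.088/1886 = 9.7768884 × 10^-4.
deff = (5.6928958 × 10^-4) / (9.7768884 × 10^-4) = 0.5823.

0.5823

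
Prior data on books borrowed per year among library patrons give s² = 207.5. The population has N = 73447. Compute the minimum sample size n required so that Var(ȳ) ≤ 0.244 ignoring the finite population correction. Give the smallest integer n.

Without fpc, n₀ = s²/D = 207.5/0.244 = 850.4098.
Rounding up, n = 851.

851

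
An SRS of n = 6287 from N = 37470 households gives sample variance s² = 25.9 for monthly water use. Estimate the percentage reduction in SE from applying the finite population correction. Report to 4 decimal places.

f = n/N = 6287/37470 = 0.16778756.
SE_no-fpc = √(s²/n) = 0.064184203; SE_fpc = √((1−f)s²/n) = 0.058552474.
Ratio = √(1−f) = 0.91225678. Reduction = 100·(1 − 0.91225678) = 8.7743%.

8.7743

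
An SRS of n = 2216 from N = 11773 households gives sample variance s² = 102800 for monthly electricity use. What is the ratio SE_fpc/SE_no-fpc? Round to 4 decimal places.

f = n/N = 2216/11773 = 0.18822730.
SE_no-fpc = √(s²/n) = 6.8110125; SE_fpc = √((1−f)s²/n) = 6.1366153.
Ratio = √(1−f) = 0.90098430.

0.9010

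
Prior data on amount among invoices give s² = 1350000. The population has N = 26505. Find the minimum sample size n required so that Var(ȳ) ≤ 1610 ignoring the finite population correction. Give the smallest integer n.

839

Without fpc, n₀ = s²/D = 1350000/1610 = 838.5093.
Rounding up, n = 839.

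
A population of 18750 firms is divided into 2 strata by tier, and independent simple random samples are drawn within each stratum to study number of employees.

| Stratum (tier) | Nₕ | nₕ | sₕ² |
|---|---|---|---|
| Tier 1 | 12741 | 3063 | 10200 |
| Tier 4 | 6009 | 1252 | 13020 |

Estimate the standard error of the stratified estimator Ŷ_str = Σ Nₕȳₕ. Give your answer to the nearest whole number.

Var(Ŷ_str) = Σₕ Nₕ²(1 − fₕ)sₕ²/nₕ.
Tier 1: 12741²·(1 − 3063/12741)·10200/3063 = 4.1062209 × 10^8.
Tier 4: 6009²·(1 − 1252/6009)·13020/1252 = 2.9726379 × 10^8.
Sum = 7.0788588 × 10^8.
SE = √(7.0788588 × 10^8) = 26606.

26606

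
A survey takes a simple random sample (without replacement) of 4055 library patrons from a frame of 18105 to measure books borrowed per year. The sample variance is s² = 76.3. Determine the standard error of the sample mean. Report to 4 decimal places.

0.1208

Under SRS without replacement, Var(ȳ) = (1 − f)·s²/n with f = n/N = 4055/18105 = 0.22397128.
Var(ȳ) = (1 − 0.22397128)·76.3/4055 = 0.77602872·0.018816276 = 0.014601971.
SE(ȳ) = √(0.014601971) = 0.1208.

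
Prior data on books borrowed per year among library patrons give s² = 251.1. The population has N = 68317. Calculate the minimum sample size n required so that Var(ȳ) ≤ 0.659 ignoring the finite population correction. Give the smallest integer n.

Without fpc, n₀ = s²/D = 251.1/0.659 = 381.0319.
Rounding up, n = 382.

382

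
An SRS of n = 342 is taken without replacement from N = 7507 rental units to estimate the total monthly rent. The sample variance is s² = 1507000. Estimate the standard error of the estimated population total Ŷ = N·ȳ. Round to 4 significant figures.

Var(Ŷ) = N²·Var(ȳ) = N²·(1 − n/N)·s²/n.
f = 342/7507 = 0.04555748; Var(ȳ) = 0.95444252·1507000/342 = 4205.6868.
Var(Ŷ) = 7507² · 4205.6868 = 2.3701169 × 10^11.
SE(Ŷ) = √(2.3701169 × 10^11) = 486800.

486800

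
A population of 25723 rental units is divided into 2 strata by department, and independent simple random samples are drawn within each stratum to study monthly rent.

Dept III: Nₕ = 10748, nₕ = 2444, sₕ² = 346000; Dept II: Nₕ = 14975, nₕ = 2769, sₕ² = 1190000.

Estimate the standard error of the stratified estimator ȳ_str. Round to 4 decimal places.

11.7395

Var(ȳ_str) = Σₕ Wₕ²(1 − fₕ)sₕ²/nₕ with Wₕ = Nₕ/N, N = 25723.
Dept III: Wₕ = 0.41783618; term = 0.41783618²·(1 − 0.22739114)·346000/2444 = 19.096187.
Dept II: Wₕ = 0.58216382; term = 0.58216382²·(1 − 0.18490818)·1190000/2769 = 118.7192.
Sum = 137.81539.
SE = √(137.81539) = 11.7395.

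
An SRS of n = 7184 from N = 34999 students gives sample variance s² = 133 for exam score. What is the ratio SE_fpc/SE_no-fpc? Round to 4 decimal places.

0.8915

f = n/N = 7184/34999 = 0.20526301.
SE_no-fpc = √(s²/n) = 0.13606382; SE_fpc = √((1−f)s²/n) = 0.1212982.
Ratio = √(1−f) = 0.89148023.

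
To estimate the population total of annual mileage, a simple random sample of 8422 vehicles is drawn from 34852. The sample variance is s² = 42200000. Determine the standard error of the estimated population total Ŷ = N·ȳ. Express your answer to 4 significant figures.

Var(Ŷ) = N²·Var(ȳ) = N²·(1 − n/N)·s²/n.
f = 8422/34852 = 0.24165041; Var(ȳ) = 0.75834959·42200000/8422 = 3799.8519.
Var(Ŷ) = 34852² · 3799.8519 = 4.6155353 × 10^12.
SE(Ŷ) = √(4.6155353 × 10^12) = 2.148 × 10^6.

2.148 × 10^6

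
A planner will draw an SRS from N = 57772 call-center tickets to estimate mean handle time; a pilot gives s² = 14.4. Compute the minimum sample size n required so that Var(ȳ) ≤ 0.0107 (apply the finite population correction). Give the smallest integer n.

Without fpc, n₀ = s²/D = 14.4/0.0107 = 1345.7944.
With fpc, (1 − n/N)·s²/n ≤ D requires n ≥ n₀/(1 + n₀/N) = 1345.7944/(1 + 1345.7944/57772) = 1315.1579.
Rounding up, n = 1316.

1316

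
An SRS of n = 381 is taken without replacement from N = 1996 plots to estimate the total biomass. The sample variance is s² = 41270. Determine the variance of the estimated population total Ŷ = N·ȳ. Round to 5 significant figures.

Var(Ŷ) = N²·Var(ȳ) = N²·(1 − n/N)·s²/n.
f = 381/1996 = 0.19088176; Var(ȳ) = 0.80911824·41270/381 = 87.643857.
Var(Ŷ) = 1996² · 87.643857 = 3.4917453 × 10^8.

3.4917 × 10^8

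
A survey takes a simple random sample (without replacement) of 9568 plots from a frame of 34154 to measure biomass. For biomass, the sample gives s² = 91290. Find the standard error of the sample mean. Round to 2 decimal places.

2.62

Under SRS without replacement, Var(ȳ) = (1 − f)·s²/n with f = n/N = 9568/34154 = 0.28014288.
Var(ȳ) = (1 − 0.28014288)·91290/9568 = 0.71985712·9.5411789 = 6.8682856.
SE(ȳ) = √(6.8682856) = 2.62.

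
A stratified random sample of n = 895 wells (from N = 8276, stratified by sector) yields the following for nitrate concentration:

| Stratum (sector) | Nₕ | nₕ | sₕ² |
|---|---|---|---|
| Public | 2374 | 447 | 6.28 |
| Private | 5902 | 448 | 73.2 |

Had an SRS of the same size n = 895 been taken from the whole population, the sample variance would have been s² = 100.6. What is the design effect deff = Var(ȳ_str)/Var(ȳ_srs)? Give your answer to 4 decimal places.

0.7754

Var(ȳ_str) = Σ Wₕ²(1−fₕ)sₕ²/nₕ with Wₕ = Nₕ/8276:
  Public: (2374/8276)²·(1−447/2374)·6.28/447 = 9.3836886 × 10^-4
  Private: (5902/8276)²·(1−448/5902)·73.2/448 = 0.076790314
  → Var(ȳ_str) = 0.077728683.
Var(ȳ_srs) = (1 − 895/8276)·100.6/895 = 0.1002466.
deff = 0.077728683 / 0.1002466 = 0.7754.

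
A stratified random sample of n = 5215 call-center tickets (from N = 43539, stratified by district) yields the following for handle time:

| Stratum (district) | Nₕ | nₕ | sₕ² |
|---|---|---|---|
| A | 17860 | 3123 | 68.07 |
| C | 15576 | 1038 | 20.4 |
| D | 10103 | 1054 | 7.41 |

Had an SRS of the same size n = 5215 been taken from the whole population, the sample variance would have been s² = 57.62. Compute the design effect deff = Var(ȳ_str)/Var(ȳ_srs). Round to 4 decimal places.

0.5874

Var(ȳ_str) = Σ Wₕ²(1−fₕ)sₕ²/nₕ with Wₕ = Nₕ/43539:
  A: (17860/43539)²·(1−3123/17860)·68.07/3123 = 0.0030263378
  C: (15576/43539)²·(1−1038/15576)·20.4/1038 = 0.0023476671
  D: (10103/43539)²·(1−1054/10103)·7.41/1054 = 3.3905616 × 10^-4
  → Var(ȳ_str) = 0.0057130611.
Var(ȳ_srs) = (1 − 5215/43539)·57.62/5215 = 0.0097254862.
deff = 0.0057130611 / 0.0097254862 = 0.5874.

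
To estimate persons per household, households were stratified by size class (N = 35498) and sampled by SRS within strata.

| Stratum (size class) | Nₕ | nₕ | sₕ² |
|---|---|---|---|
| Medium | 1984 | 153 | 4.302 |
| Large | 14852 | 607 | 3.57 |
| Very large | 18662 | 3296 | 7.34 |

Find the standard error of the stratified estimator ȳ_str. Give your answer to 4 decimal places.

0.0397

Var(ȳ_str) = Σₕ Wₕ²(1 − fₕ)sₕ²/nₕ with Wₕ = Nₕ/N, N = 35498.
Medium: Wₕ = 0.05589047; term = 0.05589047²·(1 − 0.07711694)·4.302/153 = 8.1058995 × 10^-5.
Large: Wₕ = 0.41838977; term = 0.41838977²·(1 − 0.04086992)·3.57/607 = 9.8745917 × 10^-4.
Very large: Wₕ = 0.52571976; term = 0.52571976²·(1 − 0.17661558)·7.34/3296 = 5.0678074 × 10^-4.
Sum = 0.0015752989.
SE = √(0.0015752989) = 0.0397.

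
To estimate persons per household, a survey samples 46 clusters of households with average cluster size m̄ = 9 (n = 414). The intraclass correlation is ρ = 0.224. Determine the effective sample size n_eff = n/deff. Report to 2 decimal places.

deff = 1 + (9 − 1)·0.224 = 1 + 1.792 = 2.792.
n_eff = 414 / 2.792 = 148.28.

148.28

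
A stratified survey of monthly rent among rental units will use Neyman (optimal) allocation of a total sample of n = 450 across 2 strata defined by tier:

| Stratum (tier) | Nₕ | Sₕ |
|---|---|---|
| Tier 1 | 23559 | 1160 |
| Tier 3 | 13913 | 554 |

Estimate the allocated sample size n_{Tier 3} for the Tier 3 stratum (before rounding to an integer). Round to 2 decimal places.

Neyman allocation: nₕ = n·NₕSₕ / Σⱼ NⱼSⱼ.
Σ NⱼSⱼ = 23559·1160 + 13913·554 = 3.5036242 × 10^7.
n_{Tier 3} = 450·13913·554 / (3.5036242 × 10^7) = 99.00.

99.00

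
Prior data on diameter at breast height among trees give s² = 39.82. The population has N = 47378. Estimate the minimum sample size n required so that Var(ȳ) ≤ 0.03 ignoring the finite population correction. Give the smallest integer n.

Without fpc, n₀ = s²/D = 39.82/0.03 = 1327.3333.
Rounding up, n = 1328.

1328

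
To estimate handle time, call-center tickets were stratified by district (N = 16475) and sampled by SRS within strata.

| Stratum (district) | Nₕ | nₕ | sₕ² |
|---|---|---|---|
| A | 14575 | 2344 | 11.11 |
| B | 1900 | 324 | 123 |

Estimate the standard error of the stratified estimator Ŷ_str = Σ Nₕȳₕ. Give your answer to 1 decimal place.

Var(Ŷ_str) = Σₕ Nₕ²(1 − fₕ)sₕ²/nₕ.
A: 14575²·(1 − 2344/14575)·11.11/2344 = 844942.16.
B: 1900²·(1 − 324/1900)·123/324 = 1.136763 × 10^6.
Sum = 1.9817052 × 10^6.
SE = √(1.9817052 × 10^6) = 1407.7.

1407.7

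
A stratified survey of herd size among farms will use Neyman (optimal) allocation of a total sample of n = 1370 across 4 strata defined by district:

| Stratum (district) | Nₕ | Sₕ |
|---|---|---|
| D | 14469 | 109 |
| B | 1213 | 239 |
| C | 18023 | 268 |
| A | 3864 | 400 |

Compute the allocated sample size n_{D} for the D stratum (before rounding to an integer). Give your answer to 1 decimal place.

262.1

Neyman allocation: nₕ = n·NₕSₕ / Σⱼ NⱼSⱼ.
Σ NⱼSⱼ = 14469·109 + 1213·239 + 18023·268 + 3864·400 = 8.242792 × 10^6.
n_{D} = 1370·14469·109 / (8.242792 × 10^6) = 262.1.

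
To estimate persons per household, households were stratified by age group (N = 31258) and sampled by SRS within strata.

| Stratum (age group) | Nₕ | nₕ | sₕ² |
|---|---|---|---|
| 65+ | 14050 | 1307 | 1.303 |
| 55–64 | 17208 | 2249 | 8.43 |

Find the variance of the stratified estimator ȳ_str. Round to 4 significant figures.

Var(ȳ_str) = Σₕ Wₕ²(1 − fₕ)sₕ²/nₕ with Wₕ = Nₕ/N, N = 31258.
65+: Wₕ = 0.44948493; term = 0.44948493²·(1 − 0.09302491)·1.303/1307 = 1.8268145 × 10^-4.
55–64: Wₕ = 0.55051507; term = 0.55051507²·(1 − 0.13069503)·8.43/2249 = 9.8752638 × 10^-4.
Sum = 0.0011702078.

0.001170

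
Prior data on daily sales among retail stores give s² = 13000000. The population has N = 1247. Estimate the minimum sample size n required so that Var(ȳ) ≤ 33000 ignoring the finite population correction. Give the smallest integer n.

Without fpc, n₀ = s²/D = 13000000/33000 = 393.9394.
Rounding up, n = 394.

394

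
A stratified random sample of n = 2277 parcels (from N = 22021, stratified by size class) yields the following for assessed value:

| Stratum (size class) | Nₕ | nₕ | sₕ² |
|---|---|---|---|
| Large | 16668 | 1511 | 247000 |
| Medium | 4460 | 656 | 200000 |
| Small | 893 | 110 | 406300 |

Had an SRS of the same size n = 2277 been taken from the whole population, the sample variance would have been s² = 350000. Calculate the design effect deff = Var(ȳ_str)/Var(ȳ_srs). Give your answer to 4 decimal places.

Var(ȳ_str) = Σ Wₕ²(1−fₕ)sₕ²/nₕ with Wₕ = Nₕ/22021:
  Large: (16668/22021)²·(1−1511/16668)·247000/1511 = 85.163825
  Medium: (4460/22021)²·(1−656/4460)·200000/656 = 10.666635
  Small: (893/22021)²·(1−110/893)·406300/110 = 5.3259034
  → Var(ȳ_str) = 101.15636.
Var(ȳ_srs) = (1 − 2277/22021)·350000/2277 = 137.8171.
deff = 101.15636 / 137.8171 = 0.7340.

0.7340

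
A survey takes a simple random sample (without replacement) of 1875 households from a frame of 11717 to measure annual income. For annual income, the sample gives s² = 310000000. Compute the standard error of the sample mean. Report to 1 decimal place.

372.7

Under SRS without replacement, Var(ȳ) = (1 − f)·s²/n with f = n/N = 1875/11717 = 0.16002390.
Var(ȳ) = (1 − 0.16002390)·310000000/1875 = 0.83997610·165333.33 = 138876.05.
SE(ȳ) = √(138876.05) = 372.7.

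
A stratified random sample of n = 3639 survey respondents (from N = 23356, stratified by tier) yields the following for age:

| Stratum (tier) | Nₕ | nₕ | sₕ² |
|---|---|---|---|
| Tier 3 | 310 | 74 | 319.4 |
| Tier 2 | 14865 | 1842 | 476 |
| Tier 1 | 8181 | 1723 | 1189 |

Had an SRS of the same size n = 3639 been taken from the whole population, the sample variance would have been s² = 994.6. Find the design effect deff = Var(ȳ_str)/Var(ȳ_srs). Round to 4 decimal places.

0.6896

Var(ȳ_str) = Σ Wₕ²(1−fₕ)sₕ²/nₕ with Wₕ = Nₕ/23356:
  Tier 3: (310/23356)²·(1−74/310)·319.4/74 = 5.7886855 × 10^-4
  Tier 2: (14865/23356)²·(1−1842/14865)·476/1842 = 0.091705704
  Tier 1: (8181/23356)²·(1−1723/8181)·1189/1723 = 0.066835019
  → Var(ȳ_str) = 0.15911959.
Var(ȳ_srs) = (1 − 3639/23356)·994.6/3639 = 0.2307325.
deff = 0.15911959 / 0.2307325 = 0.6896.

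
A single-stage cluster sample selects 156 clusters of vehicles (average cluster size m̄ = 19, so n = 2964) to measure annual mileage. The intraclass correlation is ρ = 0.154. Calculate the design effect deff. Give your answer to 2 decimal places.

3.77

deff = 1 + (19 − 1)·0.154 = 1 + 2.772 = 3.772.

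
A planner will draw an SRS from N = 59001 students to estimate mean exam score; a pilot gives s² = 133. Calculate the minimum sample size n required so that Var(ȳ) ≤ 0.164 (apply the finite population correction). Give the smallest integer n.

800

Without fpc, n₀ = s²/D = 133/0.164 = 810.9756.
With fpc, (1 − n/N)·s²/n ≤ D requires n ≥ n₀/(1 + n₀/N) = 810.9756/(1 + 810.9756/59001) = 799.9798.
Rounding up, n = 800.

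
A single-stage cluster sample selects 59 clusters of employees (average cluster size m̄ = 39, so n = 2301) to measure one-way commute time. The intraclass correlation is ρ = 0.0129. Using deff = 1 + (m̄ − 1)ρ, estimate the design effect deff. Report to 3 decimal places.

deff = 1 + (39 − 1)·0.0129 = 1 + 0.4902 = 1.4902.

1.490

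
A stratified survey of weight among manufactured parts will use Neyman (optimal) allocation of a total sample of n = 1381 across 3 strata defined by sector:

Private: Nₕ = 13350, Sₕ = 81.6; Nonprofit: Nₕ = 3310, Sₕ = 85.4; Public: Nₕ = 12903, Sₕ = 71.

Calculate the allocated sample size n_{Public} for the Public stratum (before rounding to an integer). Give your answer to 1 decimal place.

552.9

Neyman allocation: nₕ = n·NₕSₕ / Σⱼ NⱼSⱼ.
Σ NⱼSⱼ = 13350·81.6 + 3310·85.4 + 12903·71 = 2.288147 × 10^6.
n_{Public} = 1381·12903·71 / (2.288147 × 10^6) = 552.9.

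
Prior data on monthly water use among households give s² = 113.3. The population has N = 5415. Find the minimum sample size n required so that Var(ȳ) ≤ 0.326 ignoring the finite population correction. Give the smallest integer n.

348

Without fpc, n₀ = s²/D = 113.3/0.326 = 347.5460.
Rounding up, n = 348.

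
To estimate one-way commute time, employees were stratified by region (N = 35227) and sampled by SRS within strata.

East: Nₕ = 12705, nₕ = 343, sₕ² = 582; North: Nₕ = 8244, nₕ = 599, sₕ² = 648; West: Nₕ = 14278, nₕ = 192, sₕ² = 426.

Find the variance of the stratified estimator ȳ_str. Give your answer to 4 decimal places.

Var(ȳ_str) = Σₕ Wₕ²(1 − fₕ)sₕ²/nₕ with Wₕ = Nₕ/N, N = 35227.
East: Wₕ = 0.36066086; term = 0.36066086²·(1 − 0.02699725)·582/343 = 0.21475385.
North: Wₕ = 0.23402504; term = 0.23402504²·(1 − 0.07265890)·648/599 = 0.054942996.
West: Wₕ = 0.40531411; term = 0.40531411²·(1 − 0.01344726)·426/192 = 0.35959373.
Sum = 0.62929058.

0.6293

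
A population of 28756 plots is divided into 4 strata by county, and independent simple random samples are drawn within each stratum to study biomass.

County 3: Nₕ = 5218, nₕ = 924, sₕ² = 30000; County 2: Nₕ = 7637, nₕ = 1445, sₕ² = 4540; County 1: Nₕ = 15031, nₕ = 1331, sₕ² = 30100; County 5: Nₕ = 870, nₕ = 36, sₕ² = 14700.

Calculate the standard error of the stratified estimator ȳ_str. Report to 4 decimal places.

Var(ȳ_str) = Σₕ Wₕ²(1 − fₕ)sₕ²/nₕ with Wₕ = Nₕ/N, N = 28756.
County 3: Wₕ = 0.18145778; term = 0.18145778²·(1 − 0.17707934)·30000/924 = 0.87974832.
County 2: Wₕ = 0.26557936; term = 0.26557936²·(1 − 0.18921042)·4540/1445 = 0.17967382.
County 1: Wₕ = 0.52270830; term = 0.52270830²·(1 − 0.08855033)·30100/1331 = 5.6317054.
County 5: Wₕ = 0.03025456; term = 0.03025456²·(1 − 0.04137931)·14700/36 = 0.35829701.
Sum = 7.0494246.
SE = √(7.0494246) = 2.6551.

2.6551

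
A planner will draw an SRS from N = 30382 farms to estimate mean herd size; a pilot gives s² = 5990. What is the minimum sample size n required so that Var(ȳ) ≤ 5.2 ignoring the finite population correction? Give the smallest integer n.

Without fpc, n₀ = s²/D = 5990/5.2 = 1151.9231.
Rounding up, n = 1152.

1152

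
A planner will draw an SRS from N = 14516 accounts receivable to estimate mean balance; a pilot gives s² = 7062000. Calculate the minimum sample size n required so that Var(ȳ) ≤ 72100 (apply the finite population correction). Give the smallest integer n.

98

Without fpc, n₀ = s²/D = 7062000/72100 = 97.9473.
With fpc, (1 − n/N)·s²/n ≤ D requires n ≥ n₀/(1 + n₀/N) = 97.9473/(1 + 97.9473/14516) = 97.2908.
Rounding up, n = 98.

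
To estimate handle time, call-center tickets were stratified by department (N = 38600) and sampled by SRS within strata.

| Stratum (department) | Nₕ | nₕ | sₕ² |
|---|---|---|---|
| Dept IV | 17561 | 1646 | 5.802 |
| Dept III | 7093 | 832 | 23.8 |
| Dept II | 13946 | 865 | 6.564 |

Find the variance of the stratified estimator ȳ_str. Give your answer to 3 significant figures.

Var(ȳ_str) = Σₕ Wₕ²(1 − fₕ)sₕ²/nₕ with Wₕ = Nₕ/N, N = 38600.
Dept IV: Wₕ = 0.45494819; term = 0.45494819²·(1 − 0.09373043)·5.802/1646 = 6.6119441 × 10^-4.
Dept III: Wₕ = 0.18375648; term = 0.18375648²·(1 − 0.11729875)·23.8/832 = 8.5261444 × 10^-4.
Dept II: Wₕ = 0.36129534; term = 0.36129534²·(1 − 0.06202495)·6.564/865 = 9.2911284 × 10^-4.
Sum = 0.0024429217.

0.00244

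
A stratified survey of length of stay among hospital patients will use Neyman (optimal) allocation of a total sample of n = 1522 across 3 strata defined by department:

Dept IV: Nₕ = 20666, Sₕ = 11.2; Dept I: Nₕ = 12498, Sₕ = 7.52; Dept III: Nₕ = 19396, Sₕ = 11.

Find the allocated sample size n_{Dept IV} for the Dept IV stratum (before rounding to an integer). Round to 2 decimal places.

653.82

Neyman allocation: nₕ = n·NₕSₕ / Σⱼ NⱼSⱼ.
Σ NⱼSⱼ = 20666·11.2 + 12498·7.52 + 19396·11 = 538800.16.
n_{Dept IV} = 1522·20666·11.2 / 538800.16 = 653.82.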